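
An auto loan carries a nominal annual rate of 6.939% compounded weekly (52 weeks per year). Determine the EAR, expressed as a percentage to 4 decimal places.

EAR = (1 + 0.06939/52)^52 − 1.
= 1.071805 − 1 = 7.1805%.

7.1805%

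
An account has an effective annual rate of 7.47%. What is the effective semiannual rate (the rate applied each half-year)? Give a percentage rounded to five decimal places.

3.66774%

The per-half-year rate i satisfies (1 + i)^2 = 1 + 0.0747.
i = 1.0747^(1/2) − 1 = 0.0366774 = 3.66774%.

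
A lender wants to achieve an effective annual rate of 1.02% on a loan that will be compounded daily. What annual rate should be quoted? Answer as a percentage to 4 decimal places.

1.0148%

(1 + r/365)^365 − 1 = 0.0102, so 1 + r/365 = 1.0102^(1/365).
r/365 = 0.000028, so r = 0.010148 = 1.0148%.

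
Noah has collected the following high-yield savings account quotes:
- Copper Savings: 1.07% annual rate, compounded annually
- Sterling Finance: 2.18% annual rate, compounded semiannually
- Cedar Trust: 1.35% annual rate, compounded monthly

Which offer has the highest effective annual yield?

Copper Savings: compounded annually, EAR = 1.070%
Sterling Finance: (1 + 0.0218/2)^2 − 1 = 2.192%
Cedar Trust: (1 + 0.0135/12)^12 − 1 = 1.358%
The highest effective annual rate is Sterling Finance at 2.192%.

Sterling Finance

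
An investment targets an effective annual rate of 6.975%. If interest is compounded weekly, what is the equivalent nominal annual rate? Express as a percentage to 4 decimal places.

(1 + r/52)^52 − 1 = 0.06975, so 1 + r/52 = 1.06975^(1/52).
r/52 = 0.001297, so r = 0.067469 = 6.7469%.

6.7469%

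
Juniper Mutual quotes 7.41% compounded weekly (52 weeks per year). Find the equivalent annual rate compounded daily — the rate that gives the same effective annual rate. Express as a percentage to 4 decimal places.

EAR = (1 + 0.0741/52)^52 − 1 = 0.076858.
Solve (1 + r/365)^365 = 1.076858: r/365 = 1.076858^(1/365) − 1 = 0.000203, so r = 0.074055 = 7.4055%.

7.4055%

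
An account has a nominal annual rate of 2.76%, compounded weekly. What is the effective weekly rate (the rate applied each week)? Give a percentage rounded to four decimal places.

0.0531%

With a nominal annual rate compounded weekly, the periodic rate is the nominal rate divided by 52.
i = 0.0276 / 52 = 0.0005308 = 0.0531%.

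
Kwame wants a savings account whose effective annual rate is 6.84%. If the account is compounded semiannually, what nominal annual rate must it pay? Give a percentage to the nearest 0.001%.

(1 + r/2)^2 − 1 = 0.0684, so 1 + r/2 = 1.0684^(1/2).
r/2 = 0.033634, so r = 0.067269 = 6.727%.

6.727%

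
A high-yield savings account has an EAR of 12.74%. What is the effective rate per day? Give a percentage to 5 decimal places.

The per-day rate i satisfies (1 + i)^365 = 1 + 0.1274.
i = 1.1274^(1/365) − 1 = 0.0003286 = 0.03286%.

0.03286%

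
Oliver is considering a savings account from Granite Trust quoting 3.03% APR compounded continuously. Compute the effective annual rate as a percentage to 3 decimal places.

With continuous compounding, EAR = e^0.0303 − 1.
e^0.0303 = 1.030764, so EAR = 0.030764 = 3.076%.

3.076%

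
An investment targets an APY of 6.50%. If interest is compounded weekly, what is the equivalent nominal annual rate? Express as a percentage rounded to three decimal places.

6.301%

(1 + r/52)^52 − 1 = 0.0650, so 1 + r/52 = 1.0650^(1/52).
r/52 = 0.001212, so r = 0.063013 = 6.301%.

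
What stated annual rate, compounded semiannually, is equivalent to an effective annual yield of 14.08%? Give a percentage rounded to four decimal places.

13.6165%

(1 + r/2)^2 − 1 = 0.1408, so 1 + r/2 = 1.1408^(1/2).
r/2 = 0.068082, so r = 0.136165 = 13.6165%.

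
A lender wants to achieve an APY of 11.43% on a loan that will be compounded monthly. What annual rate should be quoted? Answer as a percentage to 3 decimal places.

10.872%

(1 + r/12)^12 − 1 = 0.1143, so 1 + r/12 = 1.1143^(1/12).
r/12 = 0.009060, so r = 0.108716 = 10.872%.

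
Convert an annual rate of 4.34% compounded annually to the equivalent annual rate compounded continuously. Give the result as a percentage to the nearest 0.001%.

Compounded annually, EAR = nominal = 0.043400.
Equivalent continuous rate: r = ln(1 + 0.043400) = 0.042485 = 4.248%.

4.248%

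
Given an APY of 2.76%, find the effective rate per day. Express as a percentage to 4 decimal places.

0.0075%

The per-day rate i satisfies (1 + i)^365 = 1 + 0.0276.
i = 1.0276^(1/365) − 1 = 0.0000746 = 0.0075%.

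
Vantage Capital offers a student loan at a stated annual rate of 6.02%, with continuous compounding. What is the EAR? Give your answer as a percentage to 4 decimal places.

6.2049%

With continuous compounding, EAR = e^0.0602 − 1.
e^0.0602 = 1.062049, so EAR = 0.062049 = 6.2049%.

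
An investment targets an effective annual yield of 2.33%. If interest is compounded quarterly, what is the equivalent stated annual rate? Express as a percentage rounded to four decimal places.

2.3099%

(1 + r/4)^4 − 1 = 0.0233, so 1 + r/4 = 1.0233^(1/4).
r/4 = 0.005775, so r = 0.023099 = 2.3099%.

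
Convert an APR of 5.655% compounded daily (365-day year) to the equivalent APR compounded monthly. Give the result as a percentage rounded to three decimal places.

5.668%

EAR = (1 + 0.05655/365)^365 − 1 = 0.058175.
Solve (1 + r/12)^12 = 1.058175: r/12 = 1.058175^(1/12) − 1 = 0.004723, so r = 0.056679 = 5.668%.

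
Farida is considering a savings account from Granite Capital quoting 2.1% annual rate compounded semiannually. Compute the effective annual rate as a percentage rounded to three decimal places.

2.111%

EAR = (1 + 0.021/2)^2 − 1.
= 1.021110 − 1 = 2.111%.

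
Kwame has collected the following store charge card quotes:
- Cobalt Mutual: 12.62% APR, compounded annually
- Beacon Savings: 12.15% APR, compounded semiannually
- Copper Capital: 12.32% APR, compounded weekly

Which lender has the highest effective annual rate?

Copper Capital

Cobalt Mutual: compounded annually, EAR = 12.620%
Beacon Savings: (1 + 0.1215/2)^2 − 1 = 12.519%
Copper Capital: (1 + 0.1232/52)^52 − 1 = 13.095%
The highest effective annual rate is Copper Capital at 13.095%.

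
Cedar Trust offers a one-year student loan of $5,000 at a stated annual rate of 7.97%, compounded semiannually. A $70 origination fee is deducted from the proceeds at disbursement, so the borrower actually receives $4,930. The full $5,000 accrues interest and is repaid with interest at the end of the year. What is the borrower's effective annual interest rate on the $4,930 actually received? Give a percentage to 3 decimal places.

Amount owed after one year: 5,000 × (1 + 0.0797/2)^2 = 5,000 × 1.081288 = $5,406.44.
Effective rate on net proceeds: 5,406.44 / 4,930 − 1 = 0.096641 = 9.664%.

9.664%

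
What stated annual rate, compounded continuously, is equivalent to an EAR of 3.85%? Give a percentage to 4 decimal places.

3.7777%

Continuous: nominal r satisfies e^r − 1 = 0.0385.
r = ln(1 + 0.0385) = ln(1.0385) = 0.037777 = 3.7777%.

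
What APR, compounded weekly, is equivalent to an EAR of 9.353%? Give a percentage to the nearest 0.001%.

8.949%

(1 + r/52)^52 − 1 = 0.09353, so 1 + r/52 = 1.09353^(1/52).
r/52 = 0.001721, so r = 0.089488 = 8.949%.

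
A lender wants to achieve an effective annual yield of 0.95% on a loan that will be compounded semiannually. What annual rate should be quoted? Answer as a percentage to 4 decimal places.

0.9478%

(1 + r/2)^2 − 1 = 0.0095, so 1 + r/2 = 1.0095^(1/2).
r/2 = 0.004739, so r = 0.009478 = 0.9478%.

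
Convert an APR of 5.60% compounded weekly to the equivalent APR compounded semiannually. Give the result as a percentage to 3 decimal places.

EAR = (1 + 0.0560/52)^52 − 1 = 0.057566.
Solve (1 + r/2)^2 = 1.057566: r/2 = 1.057566^(1/2) − 1 = 0.028380, so r = 0.056760 = 5.676%.

5.676%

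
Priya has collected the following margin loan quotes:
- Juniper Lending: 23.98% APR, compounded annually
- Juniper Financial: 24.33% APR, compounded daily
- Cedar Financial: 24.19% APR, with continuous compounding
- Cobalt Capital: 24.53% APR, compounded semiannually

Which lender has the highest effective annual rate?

Juniper Financial

Juniper Lending: compounded annually, EAR = 23.980%
Juniper Financial: (1 + 0.2433/365)^365 − 1 = 27.535%
Cedar Financial: e^0.2419 − 1 = 27.367%
Cobalt Capital: (1 + 0.2453/2)^2 − 1 = 26.034%
The highest effective annual rate is Juniper Financial at 27.535%.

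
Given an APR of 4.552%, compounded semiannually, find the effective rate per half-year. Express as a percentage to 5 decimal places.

2.27600%

With a nominal annual rate compounded semiannually, the periodic rate is the nominal rate divided by 2.
i = 0.04552 / 2 = 0.0227600 = 2.27600%.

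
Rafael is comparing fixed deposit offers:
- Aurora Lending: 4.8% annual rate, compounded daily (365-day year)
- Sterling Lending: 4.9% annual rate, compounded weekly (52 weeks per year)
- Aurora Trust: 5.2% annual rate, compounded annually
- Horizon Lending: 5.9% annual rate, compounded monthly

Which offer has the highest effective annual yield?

Horizon Lending

Aurora Lending: (1 + 0.048/365)^365 − 1 = 4.917%
Sterling Lending: (1 + 0.049/52)^52 − 1 = 5.020%
Aurora Trust: compounded annually, EAR = 5.200%
Horizon Lending: (1 + 0.059/12)^12 − 1 = 6.062%
The highest effective annual rate is Horizon Lending at 6.062%.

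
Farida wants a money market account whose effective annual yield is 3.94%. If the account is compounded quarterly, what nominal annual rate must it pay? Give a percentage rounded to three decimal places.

3.883%

(1 + r/4)^4 − 1 = 0.0394, so 1 + r/4 = 1.0394^(1/4).
r/4 = 0.009708, so r = 0.038831 = 3.883%.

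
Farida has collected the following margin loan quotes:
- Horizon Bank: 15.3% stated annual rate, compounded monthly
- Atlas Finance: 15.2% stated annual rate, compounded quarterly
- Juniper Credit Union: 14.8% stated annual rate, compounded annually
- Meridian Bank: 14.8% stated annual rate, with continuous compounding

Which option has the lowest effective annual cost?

Horizon Bank: (1 + 0.153/12)^12 − 1 = 16.420%
Atlas Finance: (1 + 0.152/4)^4 − 1 = 16.089%
Juniper Credit Union: compounded annually, EAR = 14.800%
Meridian Bank: e^0.148 − 1 = 15.951%
The lowest effective annual rate is Juniper Credit Union at 14.800%.

Juniper Credit Union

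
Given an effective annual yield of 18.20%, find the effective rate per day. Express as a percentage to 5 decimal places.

0.04582%

The per-day rate i satisfies (1 + i)^365 = 1 + 0.1820.
i = 1.1820^(1/365) − 1 = 0.0004582 = 0.04582%.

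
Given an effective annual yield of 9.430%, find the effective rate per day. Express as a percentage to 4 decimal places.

The per-day rate i satisfies (1 + i)^365 = 1 + 0.09430.
i = 1.09430^(1/365) − 1 = 0.0002469 = 0.0247%.

0.0247%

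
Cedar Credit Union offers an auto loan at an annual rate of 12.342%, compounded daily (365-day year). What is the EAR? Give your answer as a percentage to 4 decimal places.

EAR = (1 + 0.12342/365)^365 − 1.
= (1 + 0.000338)^365 − 1 = 1.131336 − 1 = 13.1336%.

13.1336%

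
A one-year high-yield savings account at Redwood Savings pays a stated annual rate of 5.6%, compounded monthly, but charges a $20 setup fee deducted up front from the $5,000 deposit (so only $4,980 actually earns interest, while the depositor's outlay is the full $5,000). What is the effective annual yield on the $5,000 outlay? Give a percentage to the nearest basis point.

5.32%

Value after one year: 4,980 × (1 + 0.056/12)^12 = 4,980 × 1.057460 = $5,266.15.
Effective yield on the $5,000 outlay: 5,266.15 / 5,000 − 1 = 0.053230 = 5.32%.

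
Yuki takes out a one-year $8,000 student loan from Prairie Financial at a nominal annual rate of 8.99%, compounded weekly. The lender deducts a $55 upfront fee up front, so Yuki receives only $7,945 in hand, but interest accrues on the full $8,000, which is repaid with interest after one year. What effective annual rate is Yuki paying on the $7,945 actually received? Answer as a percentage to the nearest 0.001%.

10.155%

Amount owed after one year: 8,000 × (1 + 0.0899/52)^52 = 8,000 × 1.093980 = $8,751.84.
Effective rate on net proceeds: 8,751.84 / 7,945 − 1 = 0.101553 = 10.155%.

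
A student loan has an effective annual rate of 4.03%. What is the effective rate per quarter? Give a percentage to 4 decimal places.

0.9926%

The per-quarter rate i satisfies (1 + i)^4 = 1 + 0.0403.
i = 1.0403^(1/4) − 1 = 0.0099262 = 0.9926%.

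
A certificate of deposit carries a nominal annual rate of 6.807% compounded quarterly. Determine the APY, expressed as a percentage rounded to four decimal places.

6.9827%

EAR = (1 + 0.06807/4)^4 − 1.
= (1 + 0.017018)^4 − 1 = 1.069827 − 1 = 6.9827%.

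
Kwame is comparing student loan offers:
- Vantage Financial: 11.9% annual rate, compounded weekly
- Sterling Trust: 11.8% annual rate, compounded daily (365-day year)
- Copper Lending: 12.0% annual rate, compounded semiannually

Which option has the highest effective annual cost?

Vantage Financial: (1 + 0.119/52)^52 − 1 = 12.622%
Sterling Trust: (1 + 0.118/365)^365 − 1 = 12.522%
Copper Lending: (1 + 0.120/2)^2 − 1 = 12.360%
The highest effective annual rate is Vantage Financial at 12.622%.

Vantage Financial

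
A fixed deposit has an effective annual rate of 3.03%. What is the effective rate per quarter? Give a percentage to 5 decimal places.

The per-quarter rate i satisfies (1 + i)^4 = 1 + 0.0303.
i = 1.0303^(1/4) − 1 = 0.0074904 = 0.74904%.

0.74904%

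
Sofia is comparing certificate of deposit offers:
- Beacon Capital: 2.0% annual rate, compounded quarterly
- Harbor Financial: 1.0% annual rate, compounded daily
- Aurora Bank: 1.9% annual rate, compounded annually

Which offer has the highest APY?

Beacon Capital

Beacon Capital: (1 + 0.020/4)^4 − 1 = 2.015%
Harbor Financial: (1 + 0.010/365)^365 − 1 = 1.005%
Aurora Bank: compounded annually, EAR = 1.900%
The highest effective annual rate is Beacon Capital at 2.015%.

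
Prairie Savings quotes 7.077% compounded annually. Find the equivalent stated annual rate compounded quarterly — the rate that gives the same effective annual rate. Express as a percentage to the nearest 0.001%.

6.897%

Compounded annually, EAR = nominal = 0.070770.
Solve (1 + r/4)^4 = 1.070770: r/4 = 1.070770^(1/4) − 1 = 0.017241, so r = 0.068966 = 6.897%.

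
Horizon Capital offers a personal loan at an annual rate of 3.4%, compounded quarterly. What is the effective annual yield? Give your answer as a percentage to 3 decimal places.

3.444%

EAR = (1 + 0.034/4)^4 − 1.
= 1.034436 − 1 = 3.444%.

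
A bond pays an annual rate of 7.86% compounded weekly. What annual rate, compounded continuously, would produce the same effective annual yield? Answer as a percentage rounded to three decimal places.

EAR = (1 + 0.0786/52)^52 − 1 = 0.081707.
Equivalent continuous rate: r = ln(1 + 0.081707) = 0.078541 = 7.854%.

7.854%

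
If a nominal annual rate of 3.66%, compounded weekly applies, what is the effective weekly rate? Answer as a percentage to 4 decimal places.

0.0704%

With a nominal annual rate compounded weekly, the periodic rate is the nominal rate divided by 52.
i = 0.0366 / 52 = 0.0007038 = 0.0704%.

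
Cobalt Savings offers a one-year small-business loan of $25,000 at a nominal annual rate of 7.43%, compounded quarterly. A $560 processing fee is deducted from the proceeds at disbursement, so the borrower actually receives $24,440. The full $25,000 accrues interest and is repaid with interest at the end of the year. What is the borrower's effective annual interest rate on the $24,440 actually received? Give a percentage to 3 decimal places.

10.106%

Amount owed after one year: 25,000 × (1 + 0.0743/4)^4 = 25,000 × 1.076396 = $26,909.90.
Effective rate on net proceeds: 26,909.90 / 24,440 − 1 = 0.101060 = 10.106%.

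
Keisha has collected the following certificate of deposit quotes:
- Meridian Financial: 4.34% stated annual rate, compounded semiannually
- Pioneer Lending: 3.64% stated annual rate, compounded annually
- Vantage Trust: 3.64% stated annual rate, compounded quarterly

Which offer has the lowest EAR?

Pioneer Lending

Meridian Financial: (1 + 0.0434/2)^2 − 1 = 4.387%
Pioneer Lending: compounded annually, EAR = 3.640%
Vantage Trust: (1 + 0.0364/4)^4 − 1 = 3.690%
The lowest effective annual rate is Pioneer Lending at 3.640%.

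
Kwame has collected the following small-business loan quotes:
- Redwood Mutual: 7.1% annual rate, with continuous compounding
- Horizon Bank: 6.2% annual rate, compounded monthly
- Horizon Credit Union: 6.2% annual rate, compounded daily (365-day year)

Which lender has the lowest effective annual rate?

Redwood Mutual: e^0.071 − 1 = 7.358%
Horizon Bank: (1 + 0.062/12)^12 − 1 = 6.379%
Horizon Credit Union: (1 + 0.062/365)^365 − 1 = 6.396%
The lowest effective annual rate is Horizon Bank at 6.379%.

Horizon Bank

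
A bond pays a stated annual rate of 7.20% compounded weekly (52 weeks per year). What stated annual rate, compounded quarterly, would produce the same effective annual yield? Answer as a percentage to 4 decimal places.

7.2601%

EAR = (1 + 0.0720/52)^52 − 1 = 0.074602.
Solve (1 + r/4)^4 = 1.074602: r/4 = 1.074602^(1/4) − 1 = 0.018150, so r = 0.072601 = 7.2601%.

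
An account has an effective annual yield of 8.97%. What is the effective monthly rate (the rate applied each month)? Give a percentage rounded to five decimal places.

The per-month rate i satisfies (1 + i)^12 = 1 + 0.0897.
i = 1.0897^(1/12) − 1 = 0.0071842 = 0.71842%.

0.71842%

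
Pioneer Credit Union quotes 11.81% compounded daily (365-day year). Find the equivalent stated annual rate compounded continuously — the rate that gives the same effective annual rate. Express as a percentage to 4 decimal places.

11.8081%

EAR = (1 + 0.1181/365)^365 − 1 = 0.125335.
Equivalent continuous rate: r = ln(1 + 0.125335) = 0.118081 = 11.8081%.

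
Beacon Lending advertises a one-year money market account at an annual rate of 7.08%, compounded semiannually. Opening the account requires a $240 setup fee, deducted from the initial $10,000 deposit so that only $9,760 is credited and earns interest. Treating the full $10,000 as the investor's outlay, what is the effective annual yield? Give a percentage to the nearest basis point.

4.63%

Value after one year: 9,760 × (1 + 0.0708/2)^2 = 9,760 × 1.072053 = $10,463.24.
Effective yield on the $10,000 outlay: 10,463.24 / 10,000 − 1 = 0.046324 = 4.63%.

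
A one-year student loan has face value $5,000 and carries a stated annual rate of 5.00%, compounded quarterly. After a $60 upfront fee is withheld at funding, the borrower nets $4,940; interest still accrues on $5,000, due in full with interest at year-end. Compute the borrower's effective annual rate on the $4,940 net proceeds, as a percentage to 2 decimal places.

Amount owed after one year: 5,000 × (1 + 0.0500/4)^4 = 5,000 × 1.050945 = $5,254.73.
Effective rate on net proceeds: 5,254.73 / 4,940 − 1 = 0.063710 = 6.37%.

6.37%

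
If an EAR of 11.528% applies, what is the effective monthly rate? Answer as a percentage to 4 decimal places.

The per-month rate i satisfies (1 + i)^12 = 1 + 0.11528.
i = 1.11528^(1/12) − 1 = 0.0091336 = 0.9134%.

0.9134%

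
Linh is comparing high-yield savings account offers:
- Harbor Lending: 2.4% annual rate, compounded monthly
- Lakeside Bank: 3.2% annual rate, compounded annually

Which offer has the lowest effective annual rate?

Harbor Lending

Harbor Lending: (1 + 0.024/12)^12 − 1 = 2.427%
Lakeside Bank: compounded annually, EAR = 3.200%
The lowest effective annual rate is Harbor Lending at 2.427%.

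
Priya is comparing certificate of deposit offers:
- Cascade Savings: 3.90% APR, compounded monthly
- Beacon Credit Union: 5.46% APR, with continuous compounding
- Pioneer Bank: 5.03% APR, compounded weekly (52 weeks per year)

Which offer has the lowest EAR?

Cascade Savings

Cascade Savings: (1 + 0.0390/12)^12 − 1 = 3.970%
Beacon Credit Union: e^0.0546 − 1 = 5.612%
Pioneer Bank: (1 + 0.0503/52)^52 − 1 = 5.156%
The lowest effective annual rate is Cascade Savings at 3.970%.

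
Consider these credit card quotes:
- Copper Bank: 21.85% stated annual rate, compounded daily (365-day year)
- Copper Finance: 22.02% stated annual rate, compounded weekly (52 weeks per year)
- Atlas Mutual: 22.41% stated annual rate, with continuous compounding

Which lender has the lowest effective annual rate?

Copper Bank: (1 + 0.2185/365)^365 − 1 = 24.413%
Copper Finance: (1 + 0.2202/52)^52 − 1 = 24.575%
Atlas Mutual: e^0.2241 − 1 = 25.120%
The lowest effective annual rate is Copper Bank at 24.413%.

Copper Bank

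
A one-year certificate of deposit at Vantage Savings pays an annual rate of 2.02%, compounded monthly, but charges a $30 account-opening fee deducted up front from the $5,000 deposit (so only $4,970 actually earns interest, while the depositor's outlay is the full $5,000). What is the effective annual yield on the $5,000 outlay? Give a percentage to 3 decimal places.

1.427%

Value after one year: 4,970 × (1 + 0.0202/12)^12 = 4,970 × 1.020388 = $5,071.33.
Effective yield on the $5,000 outlay: 5,071.33 / 5,000 − 1 = 0.014266 = 1.427%.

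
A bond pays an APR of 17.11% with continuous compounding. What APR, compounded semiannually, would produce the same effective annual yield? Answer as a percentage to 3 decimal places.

17.863%

EAR under continuous compounding: e^0.1711 − 1 = 0.186609.
Solve (1 + r/2)^2 = 1.186609: r/2 = 1.186609^(1/2) − 1 = 0.089316, so r = 0.178632 = 17.863%.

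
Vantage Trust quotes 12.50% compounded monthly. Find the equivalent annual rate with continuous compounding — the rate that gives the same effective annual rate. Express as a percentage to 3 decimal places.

EAR = (1 + 0.1250/12)^12 − 1 = 0.132416.
Equivalent continuous rate: r = ln(1 + 0.132416) = 0.124353 = 12.435%.

12.435%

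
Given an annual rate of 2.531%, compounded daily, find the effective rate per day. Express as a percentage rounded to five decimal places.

0.00693%

With a nominal annual rate compounded daily, the periodic rate is the nominal rate divided by 365.
i = 0.02531 / 365 = 0.0000693 = 0.00693%.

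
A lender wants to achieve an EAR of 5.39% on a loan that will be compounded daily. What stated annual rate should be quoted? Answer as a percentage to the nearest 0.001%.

(1 + r/365)^365 − 1 = 0.0539, so 1 + r/365 = 1.0539^(1/365).
r/365 = 0.000144, so r = 0.052501 = 5.250%.

5.250%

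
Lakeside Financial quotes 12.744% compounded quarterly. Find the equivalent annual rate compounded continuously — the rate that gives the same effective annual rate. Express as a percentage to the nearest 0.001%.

12.545%

EAR = (1 + 0.12744/4)^4 − 1 = 0.133661.
Equivalent continuous rate: r = ln(1 + 0.133661) = 0.125452 = 12.545%.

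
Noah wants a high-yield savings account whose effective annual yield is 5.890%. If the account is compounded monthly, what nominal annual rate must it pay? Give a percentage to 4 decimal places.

(1 + r/12)^12 − 1 = 0.05890, so 1 + r/12 = 1.05890^(1/12).
r/12 = 0.004781, so r = 0.057367 = 5.7367%.

5.7367%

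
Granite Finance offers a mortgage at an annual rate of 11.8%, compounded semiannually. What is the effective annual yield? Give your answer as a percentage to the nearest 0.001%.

EAR = (1 + 0.118/2)^2 − 1.
= 1.121481 − 1 = 12.148%.

12.148%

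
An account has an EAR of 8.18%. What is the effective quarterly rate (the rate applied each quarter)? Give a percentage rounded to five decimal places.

The per-quarter rate i satisfies (1 + i)^4 = 1 + 0.0818.
i = 1.0818^(1/4) − 1 = 0.0198510 = 1.98510%.

1.98510%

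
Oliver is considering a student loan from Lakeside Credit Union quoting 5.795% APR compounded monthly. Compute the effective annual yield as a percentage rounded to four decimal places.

5.9514%

EAR = (1 + 0.05795/12)^12 − 1.
= (1 + 0.004829)^12 − 1 = 1.059514 − 1 = 5.9514%.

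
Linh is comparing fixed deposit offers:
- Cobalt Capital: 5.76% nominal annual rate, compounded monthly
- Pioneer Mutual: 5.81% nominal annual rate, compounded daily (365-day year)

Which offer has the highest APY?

Pioneer Mutual

Cobalt Capital: (1 + 0.0576/12)^12 − 1 = 5.915%
Pioneer Mutual: (1 + 0.0581/365)^365 − 1 = 5.982%
The highest effective annual rate is Pioneer Mutual at 5.982%.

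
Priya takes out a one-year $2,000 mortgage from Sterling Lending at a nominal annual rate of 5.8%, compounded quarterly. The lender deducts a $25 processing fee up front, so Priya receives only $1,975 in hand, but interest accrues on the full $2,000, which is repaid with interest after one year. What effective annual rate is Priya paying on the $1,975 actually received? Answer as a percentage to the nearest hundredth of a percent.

Amount owed after one year: 2,000 × (1 + 0.058/4)^4 = 2,000 × 1.059274 = $2,118.55.
Effective rate on net proceeds: 2,118.55 / 1,975 − 1 = 0.072682 = 7.27%.

7.27%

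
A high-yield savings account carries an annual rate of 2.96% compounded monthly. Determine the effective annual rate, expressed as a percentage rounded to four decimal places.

EAR = (1 + 0.0296/12)^12 − 1.
= (1 + 0.002467)^12 − 1 = 1.030005 − 1 = 3.0005%.

3.0005%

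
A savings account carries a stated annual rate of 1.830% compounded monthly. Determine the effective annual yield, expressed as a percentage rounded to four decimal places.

1.8454%

EAR = (1 + 0.01830/12)^12 − 1.
= (1 + 0.001525)^12 − 1 = 1.018454 − 1 = 1.8454%.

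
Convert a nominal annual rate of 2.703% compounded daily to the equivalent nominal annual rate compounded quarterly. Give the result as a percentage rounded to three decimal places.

2.712%

EAR = (1 + 0.02703/365)^365 − 1 = 0.027398.
Solve (1 + r/4)^4 = 1.027398: r/4 = 1.027398^(1/4) − 1 = 0.006780, so r = 0.027121 = 2.712%.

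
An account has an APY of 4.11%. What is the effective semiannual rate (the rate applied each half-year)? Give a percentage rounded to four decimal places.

2.0343%

The per-half-year rate i satisfies (1 + i)^2 = 1 + 0.0411.
i = 1.0411^(1/2) − 1 = 0.0203431 = 2.0343%.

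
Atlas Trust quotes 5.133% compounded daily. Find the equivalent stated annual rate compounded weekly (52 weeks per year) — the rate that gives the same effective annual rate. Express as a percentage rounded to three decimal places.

EAR = (1 + 0.05133/365)^365 − 1 = 0.052666.
Solve (1 + r/52)^52 = 1.052666: r/52 = 1.052666^(1/52) − 1 = 0.000988, so r = 0.051352 = 5.135%.

5.135%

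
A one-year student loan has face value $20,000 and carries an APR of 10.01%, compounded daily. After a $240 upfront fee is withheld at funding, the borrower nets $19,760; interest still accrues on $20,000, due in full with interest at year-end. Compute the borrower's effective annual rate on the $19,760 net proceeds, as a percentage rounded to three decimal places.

Amount owed after one year: 20,000 × (1 + 0.1001/365)^365 = 20,000 × 1.105266 = $22,105.33.
Effective rate on net proceeds: 22,105.33 / 19,760 − 1 = 0.118691 = 11.869%.

11.869%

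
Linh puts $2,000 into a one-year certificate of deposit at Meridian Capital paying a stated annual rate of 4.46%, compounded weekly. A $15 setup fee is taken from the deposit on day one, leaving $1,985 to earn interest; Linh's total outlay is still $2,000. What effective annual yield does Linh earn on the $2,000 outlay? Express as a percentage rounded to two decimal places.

Value after one year: 1,985 × (1 + 0.0446/52)^52 = 1,985 × 1.045590 = $2,075.50.
Effective yield on the $2,000 outlay: 2,075.50 / 2,000 − 1 = 0.037748 = 3.77%.

3.77%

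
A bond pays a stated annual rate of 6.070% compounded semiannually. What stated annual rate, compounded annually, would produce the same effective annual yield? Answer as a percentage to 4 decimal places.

6.1621%

EAR = (1 + 0.06070/2)^2 − 1 = 0.061621.
Compounded annually, the equivalent nominal rate is the EAR itself: 6.1621%.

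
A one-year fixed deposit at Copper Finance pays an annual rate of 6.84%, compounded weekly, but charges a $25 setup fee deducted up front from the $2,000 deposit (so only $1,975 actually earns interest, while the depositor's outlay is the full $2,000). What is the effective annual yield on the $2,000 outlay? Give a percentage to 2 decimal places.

5.74%

Value after one year: 1,975 × (1 + 0.0684/52)^52 = 1,975 × 1.070745 = $2,114.72.
Effective yield on the $2,000 outlay: 2,114.72 / 2,000 − 1 = 0.057361 = 5.74%.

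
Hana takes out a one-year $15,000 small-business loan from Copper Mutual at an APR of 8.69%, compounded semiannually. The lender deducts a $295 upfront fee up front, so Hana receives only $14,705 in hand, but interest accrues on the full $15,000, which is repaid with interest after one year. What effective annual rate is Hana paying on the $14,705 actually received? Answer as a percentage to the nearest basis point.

11.06%

Amount owed after one year: 15,000 × (1 + 0.0869/2)^2 = 15,000 × 1.088788 = $16,331.82.
Effective rate on net proceeds: 16,331.82 / 14,705 − 1 = 0.110630 = 11.06%.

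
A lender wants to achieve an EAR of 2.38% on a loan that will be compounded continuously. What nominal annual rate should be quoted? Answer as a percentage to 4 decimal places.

Continuous: nominal r satisfies e^r − 1 = 0.0238.
r = ln(1 + 0.0238) = ln(1.0238) = 0.023521 = 2.3521%.

2.3521%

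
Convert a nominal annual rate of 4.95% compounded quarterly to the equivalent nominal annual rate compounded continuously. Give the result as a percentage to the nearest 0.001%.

EAR = (1 + 0.0495/4)^4 − 1 = 0.050426.
Equivalent continuous rate: r = ln(1 + 0.050426) = 0.049196 = 4.920%.

4.920%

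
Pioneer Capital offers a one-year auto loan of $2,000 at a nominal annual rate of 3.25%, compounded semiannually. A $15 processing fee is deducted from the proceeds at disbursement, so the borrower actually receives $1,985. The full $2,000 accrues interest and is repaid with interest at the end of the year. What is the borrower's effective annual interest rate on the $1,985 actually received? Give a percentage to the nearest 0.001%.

4.057%

Amount owed after one year: 2,000 × (1 + 0.0325/2)^2 = 2,000 × 1.032764 = $2,065.53.
Effective rate on net proceeds: 2,065.53 / 1,985 − 1 = 0.040568 = 4.057%.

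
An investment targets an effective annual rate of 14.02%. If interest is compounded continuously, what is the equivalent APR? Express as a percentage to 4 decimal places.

Continuous: nominal r satisfies e^r − 1 = 0.1402.
r = ln(1 + 0.1402) = ln(1.1402) = 0.131204 = 13.1204%.

13.1204%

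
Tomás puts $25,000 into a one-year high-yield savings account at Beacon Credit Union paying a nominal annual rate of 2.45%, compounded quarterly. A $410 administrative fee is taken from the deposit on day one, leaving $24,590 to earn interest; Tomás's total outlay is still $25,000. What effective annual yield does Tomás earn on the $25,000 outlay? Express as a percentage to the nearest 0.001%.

Value after one year: 24,590 × (1 + 0.0245/4)^4 = 24,590 × 1.024726 = $25,198.01.
Effective yield on the $25,000 outlay: 25,198.01 / 25,000 − 1 = 0.007921 = 0.792%.

0.792%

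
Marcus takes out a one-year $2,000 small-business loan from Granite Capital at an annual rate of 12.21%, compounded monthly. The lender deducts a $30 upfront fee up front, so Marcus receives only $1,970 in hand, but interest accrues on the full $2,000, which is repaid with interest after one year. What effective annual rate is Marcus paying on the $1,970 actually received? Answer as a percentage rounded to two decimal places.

14.64%

Amount owed after one year: 2,000 × (1 + 0.1221/12)^12 = 2,000 × 1.129170 = $2,258.34.
Effective rate on net proceeds: 2,258.34 / 1,970 − 1 = 0.146366 = 14.64%.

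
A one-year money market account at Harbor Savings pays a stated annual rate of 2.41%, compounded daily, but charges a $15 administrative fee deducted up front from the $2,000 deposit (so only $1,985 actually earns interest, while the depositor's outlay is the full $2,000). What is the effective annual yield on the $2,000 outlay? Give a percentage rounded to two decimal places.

1.67%

Value after one year: 1,985 × (1 + 0.0241/365)^365 = 1,985 × 1.024392 = $2,033.42.
Effective yield on the $2,000 outlay: 2,033.42 / 2,000 − 1 = 0.016709 = 1.67%.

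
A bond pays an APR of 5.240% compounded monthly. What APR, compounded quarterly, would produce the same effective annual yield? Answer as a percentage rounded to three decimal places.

5.263%

EAR = (1 + 0.05240/12)^12 − 1 = 0.053677.
Solve (1 + r/4)^4 = 1.053677: r/4 = 1.053677^(1/4) − 1 = 0.013157, so r = 0.052629 = 5.263%.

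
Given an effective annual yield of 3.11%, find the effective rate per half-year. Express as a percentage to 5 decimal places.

The per-half-year rate i satisfies (1 + i)^2 = 1 + 0.0311.
i = 1.0311^(1/2) − 1 = 0.0154309 = 1.54309%.

1.54309%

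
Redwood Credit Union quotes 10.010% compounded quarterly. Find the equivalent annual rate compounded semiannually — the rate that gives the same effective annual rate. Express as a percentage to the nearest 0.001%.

10.135%

EAR = (1 + 0.10010/4)^4 − 1 = 0.103921.
Solve (1 + r/2)^2 = 1.103921: r/2 = 1.103921^(1/2) − 1 = 0.050676, so r = 0.101353 = 10.135%.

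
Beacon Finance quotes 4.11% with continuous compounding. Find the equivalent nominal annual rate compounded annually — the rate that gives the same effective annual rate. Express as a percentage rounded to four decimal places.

4.1956%

EAR under continuous compounding: e^0.0411 − 1 = 0.041956.
Compounded annually, the equivalent nominal rate is the EAR itself: 4.1956%.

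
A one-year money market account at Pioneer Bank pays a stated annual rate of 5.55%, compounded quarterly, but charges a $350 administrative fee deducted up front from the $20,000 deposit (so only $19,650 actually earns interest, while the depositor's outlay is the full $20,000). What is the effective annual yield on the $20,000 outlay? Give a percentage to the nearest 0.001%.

Value after one year: 19,650 × (1 + 0.0555/4)^4 = 19,650 × 1.056666 = $20,763.48.
Effective yield on the $20,000 outlay: 20,763.48 / 20,000 − 1 = 0.038174 = 3.817%.

3.817%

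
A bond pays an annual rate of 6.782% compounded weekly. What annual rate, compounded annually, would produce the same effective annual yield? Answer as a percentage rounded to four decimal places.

EAR = (1 + 0.06782/52)^52 − 1 = 0.070125.
Compounded annually, the equivalent nominal rate is the EAR itself: 7.0125%.

7.0125%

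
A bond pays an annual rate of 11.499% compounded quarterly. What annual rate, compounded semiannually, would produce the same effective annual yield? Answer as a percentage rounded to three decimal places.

EAR = (1 + 0.11499/4)^4 − 1 = 0.120044.
Solve (1 + r/2)^2 = 1.120044: r/2 = 1.120044^(1/2) − 1 = 0.058321, so r = 0.116643 = 11.664%.

11.664%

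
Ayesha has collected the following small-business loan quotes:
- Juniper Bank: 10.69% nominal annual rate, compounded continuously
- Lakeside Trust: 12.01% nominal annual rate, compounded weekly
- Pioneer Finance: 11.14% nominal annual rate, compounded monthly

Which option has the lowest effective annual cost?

Juniper Bank: e^0.1069 − 1 = 11.282%
Lakeside Trust: (1 + 0.1201/52)^52 − 1 = 12.745%
Pioneer Finance: (1 + 0.1114/12)^12 − 1 = 11.727%
The lowest effective annual rate is Juniper Bank at 11.282%.

Juniper Bank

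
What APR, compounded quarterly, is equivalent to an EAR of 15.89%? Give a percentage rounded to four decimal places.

(1 + r/4)^4 − 1 = 0.1589, so 1 + r/4 = 1.1589^(1/4).
r/4 = 0.037556, so r = 0.150223 = 15.0223%.

15.0223%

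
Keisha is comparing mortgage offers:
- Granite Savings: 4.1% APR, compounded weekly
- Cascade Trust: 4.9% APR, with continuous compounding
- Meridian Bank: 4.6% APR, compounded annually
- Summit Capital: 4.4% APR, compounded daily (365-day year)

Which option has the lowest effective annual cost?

Granite Savings: (1 + 0.041/52)^52 − 1 = 4.184%
Cascade Trust: e^0.049 − 1 = 5.022%
Meridian Bank: compounded annually, EAR = 4.600%
Summit Capital: (1 + 0.044/365)^365 − 1 = 4.498%
The lowest effective annual rate is Granite Savings at 4.184%.

Granite Savings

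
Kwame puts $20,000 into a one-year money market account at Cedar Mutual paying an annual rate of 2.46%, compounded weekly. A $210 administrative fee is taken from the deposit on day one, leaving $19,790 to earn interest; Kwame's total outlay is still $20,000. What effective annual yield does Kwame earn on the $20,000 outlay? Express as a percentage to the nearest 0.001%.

Value after one year: 19,790 × (1 + 0.0246/52)^52 = 19,790 × 1.024899 = $20,282.75.
Effective yield on the $20,000 outlay: 20,282.75 / 20,000 − 1 = 0.014138 = 1.414%.

1.414%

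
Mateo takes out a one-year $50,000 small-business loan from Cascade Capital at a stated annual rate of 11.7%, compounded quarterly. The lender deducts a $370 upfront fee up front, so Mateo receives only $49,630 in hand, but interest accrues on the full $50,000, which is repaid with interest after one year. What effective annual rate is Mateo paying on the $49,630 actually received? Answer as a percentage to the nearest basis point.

Amount owed after one year: 50,000 × (1 + 0.117/4)^4 = 50,000 × 1.122234 = $56,111.71.
Effective rate on net proceeds: 56,111.71 / 49,630 − 1 = 0.130601 = 13.06%.

13.06%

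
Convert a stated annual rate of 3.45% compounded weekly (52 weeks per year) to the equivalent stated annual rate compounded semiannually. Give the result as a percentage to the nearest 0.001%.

EAR = (1 + 0.0345/52)^52 − 1 = 0.035090.
Solve (1 + r/2)^2 = 1.035090: r/2 = 1.035090^(1/2) − 1 = 0.017394, so r = 0.034788 = 3.479%.

3.479%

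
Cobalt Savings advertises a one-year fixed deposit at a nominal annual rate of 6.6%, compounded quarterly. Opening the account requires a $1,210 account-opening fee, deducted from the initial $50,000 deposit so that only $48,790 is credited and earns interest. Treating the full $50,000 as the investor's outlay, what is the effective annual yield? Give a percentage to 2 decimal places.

Value after one year: 48,790 × (1 + 0.066/4)^4 = 48,790 × 1.067652 = $52,090.72.
Effective yield on the $50,000 outlay: 52,090.72 / 50,000 − 1 = 0.041814 = 4.18%.

4.18%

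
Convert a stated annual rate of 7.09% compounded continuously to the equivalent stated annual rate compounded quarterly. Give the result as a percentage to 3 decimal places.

7.153%

EAR under continuous compounding: e^0.0709 − 1 = 0.073474.
Solve (1 + r/4)^4 = 1.073474: r/4 = 1.073474^(1/4) − 1 = 0.017883, so r = 0.071532 = 7.153%.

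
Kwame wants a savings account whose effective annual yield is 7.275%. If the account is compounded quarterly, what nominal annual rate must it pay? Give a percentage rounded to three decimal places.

(1 + r/4)^4 − 1 = 0.07275, so 1 + r/4 = 1.07275^(1/4).
r/4 = 0.017711, so r = 0.070846 = 7.085%.

7.085%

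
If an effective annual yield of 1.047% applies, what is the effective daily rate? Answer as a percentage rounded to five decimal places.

The per-day rate i satisfies (1 + i)^365 = 1 + 0.01047.
i = 1.01047^(1/365) − 1 = 0.0000285 = 0.00285%.

0.00285%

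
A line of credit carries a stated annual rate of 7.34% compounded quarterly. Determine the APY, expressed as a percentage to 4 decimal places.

7.5445%

EAR = (1 + 0.0734/4)^4 − 1.
= 1.075445 − 1 = 7.5445%.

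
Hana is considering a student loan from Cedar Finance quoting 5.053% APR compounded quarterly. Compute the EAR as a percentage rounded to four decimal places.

EAR = (1 + 0.05053/4)^4 − 1.
= 1.051496 − 1 = 5.1496%.

5.1496%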